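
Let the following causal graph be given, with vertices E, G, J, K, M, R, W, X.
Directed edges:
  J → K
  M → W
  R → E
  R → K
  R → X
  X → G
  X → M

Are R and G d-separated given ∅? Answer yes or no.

No — R and G are d-connected given ∅.

Bayes-Ball from R | ∅ reaches {E,G,K,M,W,X}.
G ∈ reach(R|∅) ⇒ R ⊥̸ G | ∅.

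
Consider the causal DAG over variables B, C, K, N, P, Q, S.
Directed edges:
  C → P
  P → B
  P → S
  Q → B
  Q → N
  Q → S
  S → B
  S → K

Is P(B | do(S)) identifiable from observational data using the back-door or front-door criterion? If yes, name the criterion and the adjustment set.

P(B|do(S)): backdoor, adjust for {P, Q}.

desc(S)\{S}={B,K}; candidates ⊆ {C,N,P,Q}.
size 0: {}; under {} S still reaches {B,C,N,P,Q} ∋ B.
size 1: {C}, {N}, {P} …(+1); under {C} S still reaches {B,N,P,Q} ∋ B.
{P,Q}: S⊥B given {P,Q} in G with S→· removed — back-door holds.
P(B|do(S)) = Σ_{P,Q} P(B|S,P,Q)·P(P,Q).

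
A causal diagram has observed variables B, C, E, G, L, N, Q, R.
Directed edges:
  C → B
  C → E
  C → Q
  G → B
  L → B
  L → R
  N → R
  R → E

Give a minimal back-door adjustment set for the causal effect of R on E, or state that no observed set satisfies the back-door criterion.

R→E: minimal back-door set ∅.

desc(R)\{R}={E}; candidates ⊆ {B,C,G,L,N,Q}.
∅: R⊥E given ∅ in G with R→· removed — back-door holds.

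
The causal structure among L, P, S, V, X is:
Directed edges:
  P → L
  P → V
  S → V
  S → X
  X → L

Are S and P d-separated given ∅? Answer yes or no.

Yes — S ⊥ P | ∅.

Bayes-Ball from S | ∅ reaches {L,V,X}.
P ∉ reach(S|∅) ⇒ S ⊥ P | ∅.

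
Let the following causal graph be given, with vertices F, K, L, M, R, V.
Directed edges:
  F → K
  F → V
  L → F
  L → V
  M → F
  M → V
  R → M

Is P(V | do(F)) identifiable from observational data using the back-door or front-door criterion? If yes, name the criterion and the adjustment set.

P(V|do(F)): backdoor, adjust for {L, M}.

desc(F)\{F}={K,V}; candidates ⊆ {L,M,R}.
size 0: {}; under {} F still reaches {L,M,R,V} ∋ V.
size 1: {L}, {M}, {R}; under {L} F still reaches {M,R,V} ∋ V.
{L,M}: F⊥V given {L,M} in G with F→· removed — back-door holds.
P(V|do(F)) = Σ_{L,M} P(V|F,L,M)·P(L,M).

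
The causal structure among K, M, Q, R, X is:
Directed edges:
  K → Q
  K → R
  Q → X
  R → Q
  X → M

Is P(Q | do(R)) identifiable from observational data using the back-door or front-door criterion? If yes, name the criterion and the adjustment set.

desc(R)\{R}={M,Q,X}; candidates ⊆ {K}.
size 0: {}; under {} R still reaches {K,M,Q,X} ∋ Q.
{K}: R⊥Q given {K} in G with R→· removed — back-door holds.
P(Q|do(R)) = Σ_{K} P(Q|R,K)·P(K).

P(Q|do(R)): backdoor, adjust for {K}.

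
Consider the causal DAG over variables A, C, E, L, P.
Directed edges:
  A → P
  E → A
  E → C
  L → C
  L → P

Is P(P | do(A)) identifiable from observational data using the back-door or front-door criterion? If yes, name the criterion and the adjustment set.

desc(A)\{A}={P}; candidates ⊆ {C,E,L}.
∅: A⊥P given ∅ in G with A→· removed — back-door holds.
P(P|do(A)) = P(P|A) — no adjustment needed.

P(P|do(A)): backdoor, adjust for ∅.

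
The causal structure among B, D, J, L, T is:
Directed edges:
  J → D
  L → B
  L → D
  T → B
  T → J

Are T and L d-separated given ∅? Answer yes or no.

Bayes-Ball from T | ∅ reaches {B,D,J}.
L ∉ reach(T|∅) ⇒ T ⊥ L | ∅.

Yes — T ⊥ L | ∅.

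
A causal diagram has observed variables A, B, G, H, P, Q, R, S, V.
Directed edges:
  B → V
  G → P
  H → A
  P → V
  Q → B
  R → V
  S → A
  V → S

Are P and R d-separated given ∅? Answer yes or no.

Bayes-Ball from P | ∅ reaches {A,G,S,V}.
R ∉ reach(P|∅) ⇒ P ⊥ R | ∅.

Yes — P ⊥ R | ∅.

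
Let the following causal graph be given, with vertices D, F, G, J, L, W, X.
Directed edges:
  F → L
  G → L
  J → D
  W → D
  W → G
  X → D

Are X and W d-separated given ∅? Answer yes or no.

Bayes-Ball from X | ∅ reaches {D}.
W ∉ reach(X|∅) ⇒ X ⊥ W | ∅.

Yes — X ⊥ W | ∅.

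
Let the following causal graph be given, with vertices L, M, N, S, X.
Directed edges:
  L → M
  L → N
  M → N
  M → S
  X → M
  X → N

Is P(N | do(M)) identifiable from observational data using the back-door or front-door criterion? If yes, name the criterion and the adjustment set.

P(N|do(M)): backdoor, adjust for {L, X}.

desc(M)\{M}={N,S}; candidates ⊆ {L,X}.
size 0: {}; under {} M still reaches {L,N,X} ∋ N.
size 1: {L}, {X}; under {L} M still reaches {N,X} ∋ N.
{L,X}: M⊥N given {L,X} in G with M→· removed — back-door holds.
P(N|do(M)) = Σ_{L,X} P(N|M,L,X)·P(L,X).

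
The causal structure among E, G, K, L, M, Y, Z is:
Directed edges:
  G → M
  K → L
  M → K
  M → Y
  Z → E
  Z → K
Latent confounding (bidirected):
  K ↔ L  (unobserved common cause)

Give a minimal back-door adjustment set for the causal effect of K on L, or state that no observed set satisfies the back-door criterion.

desc(K)\{K}={L}; candidates ⊆ {E,G,M,Y,Z}.
K↔L: latent back-door arc(s) into K.
size 0: {}; under {} K still reaches {E,G,L,M,Y,Z} ∋ L.
size 1: {E}, {G}, {M} …(+2); under {E} K still reaches {G,L,M,Y,Z} ∋ L.
size 2: {E,G}, {E,M}, {E,Y} …(+7); under {E,G} K still reaches {L,M,Y,Z} ∋ L.
K↔L cannot be blocked by any observed set — no back-door set.

K→L: no observed back-door set.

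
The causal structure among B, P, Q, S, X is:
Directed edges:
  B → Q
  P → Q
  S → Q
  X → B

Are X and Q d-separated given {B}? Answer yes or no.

Yes — X ⊥ Q | {B}.

Bayes-Ball from X | {B} reaches ∅.
Q ∉ reach(X|{B}) ⇒ X ⊥ Q | {B}.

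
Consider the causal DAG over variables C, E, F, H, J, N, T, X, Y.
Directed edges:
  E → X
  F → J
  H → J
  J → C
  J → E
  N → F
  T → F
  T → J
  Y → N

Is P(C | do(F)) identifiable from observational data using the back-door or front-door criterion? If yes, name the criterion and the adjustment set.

P(C|do(F)): backdoor, adjust for {T}.

desc(F)\{F}={C,E,J,X}; candidates ⊆ {H,N,T,Y}.
size 0: {}; under {} F still reaches {C,E,J,N,T,X,Y} ∋ C.
{T}: F⊥C given {T} in G with F→· removed — back-door holds.
P(C|do(F)) = Σ_{T} P(C|F,T)·P(T).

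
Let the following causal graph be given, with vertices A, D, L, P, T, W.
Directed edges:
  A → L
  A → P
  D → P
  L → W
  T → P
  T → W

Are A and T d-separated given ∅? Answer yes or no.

Yes — A ⊥ T | ∅.

Bayes-Ball from A | ∅ reaches {L,P,W}.
T ∉ reach(A|∅) ⇒ A ⊥ T | ∅.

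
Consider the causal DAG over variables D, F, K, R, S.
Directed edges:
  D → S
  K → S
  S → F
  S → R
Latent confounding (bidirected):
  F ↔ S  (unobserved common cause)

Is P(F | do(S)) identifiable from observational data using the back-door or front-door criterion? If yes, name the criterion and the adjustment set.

desc(S)\{S}={F,R}; candidates ⊆ {D,K}.
S↔F: latent back-door arc(s) into S.
size 0: {}; under {} S still reaches {D,F,K} ∋ F.
size 1: {D}, {K}; under {D} S still reaches {F,K} ∋ F.
size 2: {D,K}; under {D,K} S still reaches {F} ∋ F.
S↔F cannot be blocked by any observed set — no back-door set.
No mediator lies on a directed S→…→F path.
Neither criterion identifies P(F|do(S)) in this graph.

P(F|do(S)): not identifiable (no BD/FD set).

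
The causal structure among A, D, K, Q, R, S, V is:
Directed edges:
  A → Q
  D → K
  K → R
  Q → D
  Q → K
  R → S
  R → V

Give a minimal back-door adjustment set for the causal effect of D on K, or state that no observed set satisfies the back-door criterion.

D→K: minimal back-door set {Q}.

desc(D)\{D}={K,R,S,V}; candidates ⊆ {A,Q}.
size 0: {}; under {} D still reaches {A,K,Q,R,S,V} ∋ K.
{Q}: D⊥K given {Q} in G with D→· removed — back-door holds.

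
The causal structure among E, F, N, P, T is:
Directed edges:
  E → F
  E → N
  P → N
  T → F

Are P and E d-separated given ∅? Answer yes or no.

Bayes-Ball from P | ∅ reaches {N}.
E ∉ reach(P|∅) ⇒ P ⊥ E | ∅.

Yes — P ⊥ E | ∅.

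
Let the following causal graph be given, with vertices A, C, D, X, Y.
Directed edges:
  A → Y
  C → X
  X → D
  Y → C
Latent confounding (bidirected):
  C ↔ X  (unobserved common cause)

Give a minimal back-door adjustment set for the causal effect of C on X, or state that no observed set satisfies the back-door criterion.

C→X: no observed back-door set.

desc(C)\{C}={D,X}; candidates ⊆ {A,Y}.
C↔X: latent back-door arc(s) into C.
size 0: {}; under {} C still reaches {A,D,X,Y} ∋ X.
size 1: {A}, {Y}; under {A} C still reaches {D,X,Y} ∋ X.
size 2: {A,Y}; under {A,Y} C still reaches {D,X} ∋ X.
C↔X cannot be blocked by any observed set — no back-door set.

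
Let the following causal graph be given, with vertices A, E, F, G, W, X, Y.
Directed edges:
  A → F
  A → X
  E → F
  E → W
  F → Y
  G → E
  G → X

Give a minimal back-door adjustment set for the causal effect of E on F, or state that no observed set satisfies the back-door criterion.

desc(E)\{E}={F,W,Y}; candidates ⊆ {A,G,X}.
∅: E⊥F given ∅ in G with E→· removed — back-door holds.

E→F: minimal back-door set ∅.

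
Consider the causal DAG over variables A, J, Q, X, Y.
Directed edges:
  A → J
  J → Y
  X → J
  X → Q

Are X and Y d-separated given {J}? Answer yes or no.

Bayes-Ball from X | {J} reaches {A,Q}.
Y ∉ reach(X|{J}) ⇒ X ⊥ Y | {J}.

Yes — X ⊥ Y | {J}.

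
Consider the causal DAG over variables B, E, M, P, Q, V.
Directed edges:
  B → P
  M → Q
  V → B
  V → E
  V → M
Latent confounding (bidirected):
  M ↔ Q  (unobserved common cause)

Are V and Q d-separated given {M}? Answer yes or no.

Bayes-Ball from V | {M} reaches {B,E,P,Q}.
Q ∈ reach(V|{M}) ⇒ V ⊥̸ Q | {M}.

No — V and Q are d-connected given {M}.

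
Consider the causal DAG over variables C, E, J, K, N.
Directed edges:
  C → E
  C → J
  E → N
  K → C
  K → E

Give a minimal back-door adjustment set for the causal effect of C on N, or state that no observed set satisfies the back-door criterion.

C→N: minimal back-door set {K}.

desc(C)\{C}={E,J,N}; candidates ⊆ {K}.
size 0: {}; under {} C still reaches {E,K,N} ∋ N.
{K}: C⊥N given {K} in G with C→· removed — back-door holds.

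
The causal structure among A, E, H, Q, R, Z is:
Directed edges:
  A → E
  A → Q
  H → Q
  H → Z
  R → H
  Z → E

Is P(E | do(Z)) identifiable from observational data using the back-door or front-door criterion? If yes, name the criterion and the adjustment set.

desc(Z)\{Z}={E}; candidates ⊆ {A,H,Q,R}.
∅: Z⊥E given ∅ in G with Z→· removed — back-door holds.
P(E|do(Z)) = P(E|Z) — no adjustment needed.

P(E|do(Z)): backdoor, adjust for ∅.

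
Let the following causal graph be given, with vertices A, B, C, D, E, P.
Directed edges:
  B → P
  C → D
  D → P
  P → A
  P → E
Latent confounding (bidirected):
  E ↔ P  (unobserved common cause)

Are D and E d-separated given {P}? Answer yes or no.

No — D and E are d-connected given {P}.

Bayes-Ball from D | {P} reaches {B,C,E}.
E ∈ reach(D|{P}) ⇒ D ⊥̸ E | {P}.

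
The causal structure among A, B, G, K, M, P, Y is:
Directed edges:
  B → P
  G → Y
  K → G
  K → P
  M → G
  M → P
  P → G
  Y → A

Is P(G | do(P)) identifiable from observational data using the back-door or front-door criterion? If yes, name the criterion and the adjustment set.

P(G|do(P)): backdoor, adjust for {K, M}.

desc(P)\{P}={A,G,Y}; candidates ⊆ {B,K,M}.
size 0: {}; under {} P still reaches {A,B,G,K,M,Y} ∋ G.
size 1: {B}, {K}, {M}; under {B} P still reaches {A,G,K,M,Y} ∋ G.
{K,M}: P⊥G given {K,M} in G with P→· removed — back-door holds.
P(G|do(P)) = Σ_{K,M} P(G|P,K,M)·P(K,M).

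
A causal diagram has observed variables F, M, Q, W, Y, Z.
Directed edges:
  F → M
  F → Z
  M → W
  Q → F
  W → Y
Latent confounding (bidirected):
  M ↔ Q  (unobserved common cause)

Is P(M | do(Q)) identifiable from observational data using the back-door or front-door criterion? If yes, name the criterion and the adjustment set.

P(M|do(Q)): frontdoor, adjust for {F}.

desc(Q)\{Q}={F,M,W,Y,Z}; candidates ⊆ {—}.
Q↔M: latent back-door arc(s) into Q.
size 0: {}; under {} Q still reaches {M,W,Y} ∋ M.
Q↔M cannot be blocked by any observed set — no back-door set.
{F}: (i) intercepts every directed Q→M path; (ii) no back-door Q→{F}; (iii) {Q} blocks every back-door {F}→M. Front-door holds.
P(M|do(Q)) = Σ_{F} P(F|Q) Σ_{Q'} P(M|F,Q')P(Q').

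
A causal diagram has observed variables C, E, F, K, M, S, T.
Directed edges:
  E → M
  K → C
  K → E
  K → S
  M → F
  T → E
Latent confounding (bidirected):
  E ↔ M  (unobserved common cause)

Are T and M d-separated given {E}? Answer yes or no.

Bayes-Ball from T | {E} reaches {C,F,K,M,S}.
M ∈ reach(T|{E}) ⇒ T ⊥̸ M | {E}.

No — T and M are d-connected given {E}.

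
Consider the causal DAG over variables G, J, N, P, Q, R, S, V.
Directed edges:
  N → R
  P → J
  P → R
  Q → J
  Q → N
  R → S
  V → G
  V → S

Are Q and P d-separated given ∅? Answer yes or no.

Yes — Q ⊥ P | ∅.

Bayes-Ball from Q | ∅ reaches {J,N,R,S}.
P ∉ reach(Q|∅) ⇒ Q ⊥ P | ∅.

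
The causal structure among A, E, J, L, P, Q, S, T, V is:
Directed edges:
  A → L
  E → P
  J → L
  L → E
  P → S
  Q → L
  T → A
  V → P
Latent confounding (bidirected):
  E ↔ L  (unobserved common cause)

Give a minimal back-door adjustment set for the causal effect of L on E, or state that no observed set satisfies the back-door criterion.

desc(L)\{L}={E,P,S}; candidates ⊆ {A,J,Q,T,V}.
L↔E: latent back-door arc(s) into L.
size 0: {}; under {} L still reaches {A,E,J,P,Q,S,T} ∋ E.
size 1: {A}, {J}, {Q} …(+2); under {A} L still reaches {E,J,P,Q,S} ∋ E.
size 2: {A,J}, {A,Q}, {A,T} …(+7); under {A,J} L still reaches {E,P,Q,S} ∋ E.
L↔E cannot be blocked by any observed set — no back-door set.

L→E: no observed back-door set.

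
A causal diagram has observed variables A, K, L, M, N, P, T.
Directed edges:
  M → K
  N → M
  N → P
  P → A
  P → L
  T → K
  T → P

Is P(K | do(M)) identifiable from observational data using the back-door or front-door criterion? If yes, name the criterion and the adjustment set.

P(K|do(M)): backdoor, adjust for ∅.

desc(M)\{M}={K}; candidates ⊆ {A,L,N,P,T}.
∅: M⊥K given ∅ in G with M→· removed — back-door holds.
P(K|do(M)) = P(K|M) — no adjustment needed.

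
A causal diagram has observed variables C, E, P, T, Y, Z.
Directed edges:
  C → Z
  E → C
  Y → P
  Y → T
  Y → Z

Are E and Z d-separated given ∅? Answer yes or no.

No — E and Z are d-connected given ∅.

Bayes-Ball from E | ∅ reaches {C,Z}.
Z ∈ reach(E|∅) ⇒ E ⊥̸ Z | ∅.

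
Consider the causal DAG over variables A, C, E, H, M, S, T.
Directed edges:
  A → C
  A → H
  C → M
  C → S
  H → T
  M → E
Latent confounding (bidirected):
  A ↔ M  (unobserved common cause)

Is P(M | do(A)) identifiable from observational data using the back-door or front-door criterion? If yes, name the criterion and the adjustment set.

P(M|do(A)): frontdoor, adjust for {C}.

desc(A)\{A}={C,E,H,M,S,T}; candidates ⊆ {—}.
A↔M: latent back-door arc(s) into A.
size 0: {}; under {} A still reaches {E,M} ∋ M.
A↔M cannot be blocked by any observed set — no back-door set.
{C}: (i) intercepts every directed A→M path; (ii) no back-door A→{C}; (iii) {A} blocks every back-door {C}→M. Front-door holds.
P(M|do(A)) = Σ_{C} P(C|A) Σ_{A'} P(M|C,A')P(A').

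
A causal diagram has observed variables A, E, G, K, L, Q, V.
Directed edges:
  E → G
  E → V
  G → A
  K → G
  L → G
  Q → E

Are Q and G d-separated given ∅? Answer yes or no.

Bayes-Ball from Q | ∅ reaches {A,E,G,V}.
G ∈ reach(Q|∅) ⇒ Q ⊥̸ G | ∅.

No — Q and G are d-connected given ∅.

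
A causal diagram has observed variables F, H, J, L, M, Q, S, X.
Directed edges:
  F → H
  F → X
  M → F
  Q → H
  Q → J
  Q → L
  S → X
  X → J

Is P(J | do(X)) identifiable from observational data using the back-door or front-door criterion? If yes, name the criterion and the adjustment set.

P(J|do(X)): backdoor, adjust for ∅.

desc(X)\{X}={J}; candidates ⊆ {F,H,L,M,Q,S}.
∅: X⊥J given ∅ in G with X→· removed — back-door holds.
P(J|do(X)) = P(J|X) — no adjustment needed.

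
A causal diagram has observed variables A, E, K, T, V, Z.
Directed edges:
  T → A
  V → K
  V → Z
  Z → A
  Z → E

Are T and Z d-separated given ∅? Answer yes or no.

Bayes-Ball from T | ∅ reaches {A}.
Z ∉ reach(T|∅) ⇒ T ⊥ Z | ∅.

Yes — T ⊥ Z | ∅.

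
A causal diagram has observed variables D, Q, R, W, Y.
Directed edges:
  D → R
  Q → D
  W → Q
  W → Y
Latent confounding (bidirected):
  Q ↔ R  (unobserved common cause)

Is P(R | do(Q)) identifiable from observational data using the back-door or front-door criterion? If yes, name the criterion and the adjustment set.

P(R|do(Q)): frontdoor, adjust for {D}.

desc(Q)\{Q}={D,R}; candidates ⊆ {W,Y}.
Q↔R: latent back-door arc(s) into Q.
size 0: {}; under {} Q still reaches {R,W,Y} ∋ R.
size 1: {W}, {Y}; under {W} Q still reaches {R} ∋ R.
size 2: {W,Y}; under {W,Y} Q still reaches {R} ∋ R.
Q↔R cannot be blocked by any observed set — no back-door set.
{D}: (i) intercepts every directed Q→R path; (ii) no back-door Q→{D}; (iii) {Q} blocks every back-door {D}→R. Front-door holds.
P(R|do(Q)) = Σ_{D} P(D|Q) Σ_{Q'} P(R|D,Q')P(Q').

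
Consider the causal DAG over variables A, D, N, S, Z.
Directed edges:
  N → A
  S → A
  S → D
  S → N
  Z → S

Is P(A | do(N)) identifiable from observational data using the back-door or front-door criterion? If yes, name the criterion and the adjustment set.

P(A|do(N)): backdoor, adjust for {S}.

desc(N)\{N}={A}; candidates ⊆ {D,S,Z}.
size 0: {}; under {} N still reaches {A,D,S,Z} ∋ A.
{S}: N⊥A given {S} in G with N→· removed — back-door holds.
P(A|do(N)) = Σ_{S} P(A|N,S)·P(S).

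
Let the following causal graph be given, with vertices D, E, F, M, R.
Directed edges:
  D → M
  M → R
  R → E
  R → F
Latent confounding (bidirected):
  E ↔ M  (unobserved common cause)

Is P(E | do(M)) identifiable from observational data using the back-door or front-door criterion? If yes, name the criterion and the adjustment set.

P(E|do(M)): frontdoor, adjust for {R}.

desc(M)\{M}={E,F,R}; candidates ⊆ {D}.
M↔E: latent back-door arc(s) into M.
size 0: {}; under {} M still reaches {D,E} ∋ E.
size 1: {D}; under {D} M still reaches {E} ∋ E.
M↔E cannot be blocked by any observed set — no back-door set.
{R}: (i) intercepts every directed M→E path; (ii) no back-door M→{R}; (iii) {M} blocks every back-door {R}→E. Front-door holds.
P(E|do(M)) = Σ_{R} P(R|M) Σ_{M'} P(E|R,M')P(M').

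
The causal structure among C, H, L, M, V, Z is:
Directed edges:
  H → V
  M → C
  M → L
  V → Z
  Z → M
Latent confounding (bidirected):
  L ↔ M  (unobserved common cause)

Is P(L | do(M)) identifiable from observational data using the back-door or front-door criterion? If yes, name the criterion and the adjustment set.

desc(M)\{M}={C,L}; candidates ⊆ {H,V,Z}.
M↔L: latent back-door arc(s) into M.
size 0: {}; under {} M still reaches {H,L,V,Z} ∋ L.
size 1: {H}, {V}, {Z}; under {H} M still reaches {L,V,Z} ∋ L.
size 2: {H,V}, {H,Z}, {V,Z}; under {H,V} M still reaches {L,Z} ∋ L.
M↔L cannot be blocked by any observed set — no back-door set.
No mediator lies on a directed M→…→L path.
Neither criterion identifies P(L|do(M)) in this graph.

P(L|do(M)): not identifiable (no BD/FD set).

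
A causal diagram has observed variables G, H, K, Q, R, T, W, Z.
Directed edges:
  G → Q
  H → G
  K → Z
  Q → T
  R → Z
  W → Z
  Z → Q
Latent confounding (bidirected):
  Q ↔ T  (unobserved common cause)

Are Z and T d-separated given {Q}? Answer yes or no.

Bayes-Ball from Z | {Q} reaches {G,H,K,R,T,W}.
T ∈ reach(Z|{Q}) ⇒ Z ⊥̸ T | {Q}.

No — Z and T are d-connected given {Q}.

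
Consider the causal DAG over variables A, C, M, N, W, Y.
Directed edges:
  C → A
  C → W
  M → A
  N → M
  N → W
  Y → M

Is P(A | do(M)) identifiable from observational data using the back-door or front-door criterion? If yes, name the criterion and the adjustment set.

desc(M)\{M}={A}; candidates ⊆ {C,N,W,Y}.
∅: M⊥A given ∅ in G with M→· removed — back-door holds.
P(A|do(M)) = P(A|M) — no adjustment needed.

P(A|do(M)): backdoor, adjust for ∅.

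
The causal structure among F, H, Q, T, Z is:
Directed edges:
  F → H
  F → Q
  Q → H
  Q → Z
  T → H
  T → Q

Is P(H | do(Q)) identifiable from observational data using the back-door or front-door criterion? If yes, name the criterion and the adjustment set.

desc(Q)\{Q}={H,Z}; candidates ⊆ {F,T}.
size 0: {}; under {} Q still reaches {F,H,T} ∋ H.
size 1: {F}, {T}; under {F} Q still reaches {H,T} ∋ H.
{F,T}: Q⊥H given {F,T} in G with Q→· removed — back-door holds.
P(H|do(Q)) = Σ_{F,T} P(H|Q,F,T)·P(F,T).

P(H|do(Q)): backdoor, adjust for {F, T}.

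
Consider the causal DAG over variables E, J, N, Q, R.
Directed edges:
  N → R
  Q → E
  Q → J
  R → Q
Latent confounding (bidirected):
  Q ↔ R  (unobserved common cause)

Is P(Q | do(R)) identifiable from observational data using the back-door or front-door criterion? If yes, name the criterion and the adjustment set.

P(Q|do(R)): not identifiable (no BD/FD set).

desc(R)\{R}={E,J,Q}; candidates ⊆ {N}.
R↔Q: latent back-door arc(s) into R.
size 0: {}; under {} R still reaches {E,J,N,Q} ∋ Q.
size 1: {N}; under {N} R still reaches {E,J,Q} ∋ Q.
R↔Q cannot be blocked by any observed set — no back-door set.
No mediator lies on a directed R→…→Q path.
Neither criterion identifies P(Q|do(R)) in this graph.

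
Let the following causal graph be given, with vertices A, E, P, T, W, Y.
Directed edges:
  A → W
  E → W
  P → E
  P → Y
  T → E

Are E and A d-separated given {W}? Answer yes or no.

No — E and A are d-connected given {W}.

Bayes-Ball from E | {W} reaches {A,P,T,Y}.
A ∈ reach(E|{W}) ⇒ E ⊥̸ A | {W}.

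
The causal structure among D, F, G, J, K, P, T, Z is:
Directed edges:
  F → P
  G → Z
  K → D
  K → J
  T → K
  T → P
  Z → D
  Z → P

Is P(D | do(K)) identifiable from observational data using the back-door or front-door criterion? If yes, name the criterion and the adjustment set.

desc(K)\{K}={D,J}; candidates ⊆ {F,G,P,T,Z}.
∅: K⊥D given ∅ in G with K→· removed — back-door holds.
P(D|do(K)) = P(D|K) — no adjustment needed.

P(D|do(K)): backdoor, adjust for ∅.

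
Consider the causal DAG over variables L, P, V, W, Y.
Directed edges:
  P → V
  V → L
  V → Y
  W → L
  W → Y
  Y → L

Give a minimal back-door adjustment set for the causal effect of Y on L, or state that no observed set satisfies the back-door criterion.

desc(Y)\{Y}={L}; candidates ⊆ {P,V,W}.
size 0: {}; under {} Y still reaches {L,P,V,W} ∋ L.
size 1: {P}, {V}, {W}; under {P} Y still reaches {L,V,W} ∋ L.
{V,W}: Y⊥L given {V,W} in G with Y→· removed — back-door holds.

Y→L: minimal back-door set {V, W}.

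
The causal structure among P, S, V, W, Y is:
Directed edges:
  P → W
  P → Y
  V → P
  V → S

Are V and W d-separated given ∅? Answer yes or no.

Bayes-Ball from V | ∅ reaches {P,S,W,Y}.
W ∈ reach(V|∅) ⇒ V ⊥̸ W | ∅.

No — V and W are d-connected given ∅.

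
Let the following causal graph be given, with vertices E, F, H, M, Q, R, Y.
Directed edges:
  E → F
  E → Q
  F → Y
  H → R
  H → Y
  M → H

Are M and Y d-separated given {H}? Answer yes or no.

Bayes-Ball from M | {H} reaches ∅.
Y ∉ reach(M|{H}) ⇒ M ⊥ Y | {H}.

Yes — M ⊥ Y | {H}.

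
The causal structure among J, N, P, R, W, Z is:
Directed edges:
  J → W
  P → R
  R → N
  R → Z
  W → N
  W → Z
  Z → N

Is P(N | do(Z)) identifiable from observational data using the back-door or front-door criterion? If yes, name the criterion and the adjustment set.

P(N|do(Z)): backdoor, adjust for {R, W}.

desc(Z)\{Z}={N}; candidates ⊆ {J,P,R,W}.
size 0: {}; under {} Z still reaches {J,N,P,R,W} ∋ N.
size 1: {J}, {P}, {R} …(+1); under {J} Z still reaches {N,P,R,W} ∋ N.
{R,W}: Z⊥N given {R,W} in G with Z→· removed — back-door holds.
P(N|do(Z)) = Σ_{R,W} P(N|Z,R,W)·P(R,W).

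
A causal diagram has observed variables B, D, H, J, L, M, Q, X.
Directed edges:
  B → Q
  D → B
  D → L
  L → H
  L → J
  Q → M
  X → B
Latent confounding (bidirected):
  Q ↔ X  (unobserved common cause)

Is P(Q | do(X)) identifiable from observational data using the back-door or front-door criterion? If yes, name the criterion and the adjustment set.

desc(X)\{X}={B,M,Q}; candidates ⊆ {D,H,J,L}.
X↔Q: latent back-door arc(s) into X.
size 0: {}; under {} X still reaches {M,Q} ∋ Q.
size 1: {D}, {H}, {J} …(+1); under {D} X still reaches {M,Q} ∋ Q.
size 2: {D,H}, {D,J}, {D,L} …(+3); under {D,H} X still reaches {M,Q} ∋ Q.
X↔Q cannot be blocked by any observed set — no back-door set.
{B}: (i) intercepts every directed X→Q path; (ii) no back-door X→{B}; (iii) {X} blocks every back-door {B}→Q. Front-door holds.
P(Q|do(X)) = Σ_{B} P(B|X) Σ_{X'} P(Q|B,X')P(X').

P(Q|do(X)): frontdoor, adjust for {B}.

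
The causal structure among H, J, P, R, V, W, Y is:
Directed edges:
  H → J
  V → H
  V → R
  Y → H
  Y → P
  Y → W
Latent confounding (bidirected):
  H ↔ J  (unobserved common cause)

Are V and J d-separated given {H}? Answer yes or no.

No — V and J are d-connected given {H}.

Bayes-Ball from V | {H} reaches {J,P,R,W,Y}.
J ∈ reach(V|{H}) ⇒ V ⊥̸ J | {H}.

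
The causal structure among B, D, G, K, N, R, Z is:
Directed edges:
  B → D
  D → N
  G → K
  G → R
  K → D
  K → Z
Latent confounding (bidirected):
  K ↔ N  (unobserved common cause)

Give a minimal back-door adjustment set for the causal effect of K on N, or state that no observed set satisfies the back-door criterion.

K→N: no observed back-door set.

desc(K)\{K}={D,N,Z}; candidates ⊆ {B,G,R}.
K↔N: latent back-door arc(s) into K.
size 0: {}; under {} K still reaches {G,N,R} ∋ N.
size 1: {B}, {G}, {R}; under {B} K still reaches {G,N,R} ∋ N.
size 2: {B,G}, {B,R}, {G,R}; under {B,G} K still reaches {N} ∋ N.
K↔N cannot be blocked by any observed set — no back-door set.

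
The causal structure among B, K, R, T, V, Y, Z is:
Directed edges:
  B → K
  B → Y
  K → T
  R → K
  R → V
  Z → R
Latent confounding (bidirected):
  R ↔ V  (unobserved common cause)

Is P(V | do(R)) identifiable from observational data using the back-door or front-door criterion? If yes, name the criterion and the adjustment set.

desc(R)\{R}={K,T,V}; candidates ⊆ {B,Y,Z}.
R↔V: latent back-door arc(s) into R.
size 0: {}; under {} R still reaches {V,Z} ∋ V.
size 1: {B}, {Y}, {Z}; under {B} R still reaches {V,Z} ∋ V.
size 2: {B,Y}, {B,Z}, {Y,Z}; under {B,Y} R still reaches {V,Z} ∋ V.
R↔V cannot be blocked by any observed set — no back-door set.
No mediator lies on a directed R→…→V path.
Neither criterion identifies P(V|do(R)) in this graph.

P(V|do(R)): not identifiable (no BD/FD set).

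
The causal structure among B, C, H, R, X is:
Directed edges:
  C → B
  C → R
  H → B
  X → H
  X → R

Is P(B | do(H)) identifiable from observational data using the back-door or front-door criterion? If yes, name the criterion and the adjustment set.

P(B|do(H)): backdoor, adjust for ∅.

desc(H)\{H}={B}; candidates ⊆ {C,R,X}.
∅: H⊥B given ∅ in G with H→· removed — back-door holds.
P(B|do(H)) = P(B|H) — no adjustment needed.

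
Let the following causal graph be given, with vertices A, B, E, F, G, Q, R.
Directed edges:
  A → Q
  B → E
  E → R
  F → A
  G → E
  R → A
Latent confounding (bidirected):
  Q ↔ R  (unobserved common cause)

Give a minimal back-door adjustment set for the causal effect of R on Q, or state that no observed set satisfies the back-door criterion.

desc(R)\{R}={A,Q}; candidates ⊆ {B,E,F,G}.
R↔Q: latent back-door arc(s) into R.
size 0: {}; under {} R still reaches {B,E,G,Q} ∋ Q.
size 1: {B}, {E}, {F} …(+1); under {B} R still reaches {E,G,Q} ∋ Q.
size 2: {B,E}, {B,F}, {B,G} …(+3); under {B,E} R still reaches {Q} ∋ Q.
R↔Q cannot be blocked by any observed set — no back-door set.

R→Q: no observed back-door set.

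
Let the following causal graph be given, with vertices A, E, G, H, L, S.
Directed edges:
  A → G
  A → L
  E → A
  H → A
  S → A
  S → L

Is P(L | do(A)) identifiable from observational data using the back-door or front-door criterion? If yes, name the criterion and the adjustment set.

P(L|do(A)): backdoor, adjust for {S}.

desc(A)\{A}={G,L}; candidates ⊆ {E,H,S}.
size 0: {}; under {} A still reaches {E,H,L,S} ∋ L.
{S}: A⊥L given {S} in G with A→· removed — back-door holds.
P(L|do(A)) = Σ_{S} P(L|A,S)·P(S).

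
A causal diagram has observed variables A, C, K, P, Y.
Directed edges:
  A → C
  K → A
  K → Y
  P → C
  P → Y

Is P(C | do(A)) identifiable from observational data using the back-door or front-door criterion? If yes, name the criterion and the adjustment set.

P(C|do(A)): backdoor, adjust for ∅.

desc(A)\{A}={C}; candidates ⊆ {K,P,Y}.
∅: A⊥C given ∅ in G with A→· removed — back-door holds.
P(C|do(A)) = P(C|A) — no adjustment needed.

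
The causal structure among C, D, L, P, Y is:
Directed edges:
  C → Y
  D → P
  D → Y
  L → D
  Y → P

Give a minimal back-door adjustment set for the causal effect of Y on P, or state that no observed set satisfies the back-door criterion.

Y→P: minimal back-door set {D}.

desc(Y)\{Y}={P}; candidates ⊆ {C,D,L}.
size 0: {}; under {} Y still reaches {C,D,L,P} ∋ P.
{D}: Y⊥P given {D} in G with Y→· removed — back-door holds.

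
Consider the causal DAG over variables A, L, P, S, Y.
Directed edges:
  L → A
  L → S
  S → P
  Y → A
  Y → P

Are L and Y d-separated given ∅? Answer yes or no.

Yes — L ⊥ Y | ∅.

Bayes-Ball from L | ∅ reaches {A,P,S}.
Y ∉ reach(L|∅) ⇒ L ⊥ Y | ∅.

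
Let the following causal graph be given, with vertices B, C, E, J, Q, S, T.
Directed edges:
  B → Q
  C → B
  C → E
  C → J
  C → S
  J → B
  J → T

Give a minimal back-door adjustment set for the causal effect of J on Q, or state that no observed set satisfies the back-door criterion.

J→Q: minimal back-door set {C}.

desc(J)\{J}={B,Q,T}; candidates ⊆ {C,E,S}.
size 0: {}; under {} J still reaches {B,C,E,Q,S} ∋ Q.
{C}: J⊥Q given {C} in G with J→· removed — back-door holds.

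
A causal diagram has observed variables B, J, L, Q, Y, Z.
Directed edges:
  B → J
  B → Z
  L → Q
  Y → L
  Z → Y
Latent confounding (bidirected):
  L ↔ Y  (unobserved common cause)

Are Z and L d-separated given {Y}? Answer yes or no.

Bayes-Ball from Z | {Y} reaches {B,J,L,Q}.
L ∈ reach(Z|{Y}) ⇒ Z ⊥̸ L | {Y}.

No — Z and L are d-connected given {Y}.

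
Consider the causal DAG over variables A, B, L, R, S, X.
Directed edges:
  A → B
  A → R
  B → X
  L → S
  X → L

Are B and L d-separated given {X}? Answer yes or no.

Bayes-Ball from B | {X} reaches {A,R}.
L ∉ reach(B|{X}) ⇒ B ⊥ L | {X}.

Yes — B ⊥ L | {X}.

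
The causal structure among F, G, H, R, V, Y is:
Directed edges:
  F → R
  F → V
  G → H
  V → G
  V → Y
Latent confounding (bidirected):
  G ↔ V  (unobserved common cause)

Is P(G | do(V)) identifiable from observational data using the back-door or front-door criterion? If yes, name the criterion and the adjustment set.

P(G|do(V)): not identifiable (no BD/FD set).

desc(V)\{V}={G,H,Y}; candidates ⊆ {F,R}.
V↔G: latent back-door arc(s) into V.
size 0: {}; under {} V still reaches {F,G,H,R} ∋ G.
size 1: {F}, {R}; under {F} V still reaches {G,H} ∋ G.
size 2: {F,R}; under {F,R} V still reaches {G,H} ∋ G.
V↔G cannot be blocked by any observed set — no back-door set.
No mediator lies on a directed V→…→G path.
Neither criterion identifies P(G|do(V)) in this graph.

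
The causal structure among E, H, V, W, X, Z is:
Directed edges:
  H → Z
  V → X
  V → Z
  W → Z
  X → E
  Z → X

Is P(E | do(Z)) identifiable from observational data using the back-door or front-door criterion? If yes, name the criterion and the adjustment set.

P(E|do(Z)): backdoor, adjust for {V}.

desc(Z)\{Z}={E,X}; candidates ⊆ {H,V,W}.
size 0: {}; under {} Z still reaches {E,H,V,W,X} ∋ E.
{V}: Z⊥E given {V} in G with Z→· removed — back-door holds.
P(E|do(Z)) = Σ_{V} P(E|Z,V)·P(V).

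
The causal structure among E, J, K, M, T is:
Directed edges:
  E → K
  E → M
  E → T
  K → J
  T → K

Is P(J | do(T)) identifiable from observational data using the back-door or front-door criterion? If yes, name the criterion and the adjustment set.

desc(T)\{T}={J,K}; candidates ⊆ {E,M}.
size 0: {}; under {} T still reaches {E,J,K,M} ∋ J.
{E}: T⊥J given {E} in G with T→· removed — back-door holds.
P(J|do(T)) = Σ_{E} P(J|T,E)·P(E).

P(J|do(T)): backdoor, adjust for {E}.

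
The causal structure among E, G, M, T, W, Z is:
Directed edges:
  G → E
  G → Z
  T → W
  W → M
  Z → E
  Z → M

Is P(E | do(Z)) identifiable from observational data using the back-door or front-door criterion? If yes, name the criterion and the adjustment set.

desc(Z)\{Z}={E,M}; candidates ⊆ {G,T,W}.
size 0: {}; under {} Z still reaches {E,G} ∋ E.
{G}: Z⊥E given {G} in G with Z→· removed — back-door holds.
P(E|do(Z)) = Σ_{G} P(E|Z,G)·P(G).

P(E|do(Z)): backdoor, adjust for {G}.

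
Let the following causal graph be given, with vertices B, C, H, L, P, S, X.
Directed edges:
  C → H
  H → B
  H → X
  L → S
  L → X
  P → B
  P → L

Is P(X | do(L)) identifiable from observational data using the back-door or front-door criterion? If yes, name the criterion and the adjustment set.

P(X|do(L)): backdoor, adjust for ∅.

desc(L)\{L}={S,X}; candidates ⊆ {B,C,H,P}.
∅: L⊥X given ∅ in G with L→· removed — back-door holds.
P(X|do(L)) = P(X|L) — no adjustment needed.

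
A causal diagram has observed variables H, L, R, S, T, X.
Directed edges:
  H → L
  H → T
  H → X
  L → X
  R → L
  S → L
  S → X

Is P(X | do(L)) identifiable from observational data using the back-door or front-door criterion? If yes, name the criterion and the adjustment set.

desc(L)\{L}={X}; candidates ⊆ {H,R,S,T}.
size 0: {}; under {} L still reaches {H,R,S,T,X} ∋ X.
size 1: {H}, {R}, {S} …(+1); under {H} L still reaches {R,S,X} ∋ X.
{H,S}: L⊥X given {H,S} in G with L→· removed — back-door holds.
P(X|do(L)) = Σ_{H,S} P(X|L,H,S)·P(H,S).

P(X|do(L)): backdoor, adjust for {H, S}.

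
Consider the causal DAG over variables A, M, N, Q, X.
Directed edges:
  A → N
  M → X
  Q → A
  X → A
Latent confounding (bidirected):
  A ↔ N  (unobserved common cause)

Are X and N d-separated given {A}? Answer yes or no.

Bayes-Ball from X | {A} reaches {M,N,Q}.
N ∈ reach(X|{A}) ⇒ X ⊥̸ N | {A}.

No — X and N are d-connected given {A}.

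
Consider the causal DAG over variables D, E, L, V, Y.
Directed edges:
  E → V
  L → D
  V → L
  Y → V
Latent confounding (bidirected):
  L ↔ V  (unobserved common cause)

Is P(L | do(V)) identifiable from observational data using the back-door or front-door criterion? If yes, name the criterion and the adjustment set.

desc(V)\{V}={D,L}; candidates ⊆ {E,Y}.
V↔L: latent back-door arc(s) into V.
size 0: {}; under {} V still reaches {D,E,L,Y} ∋ L.
size 1: {E}, {Y}; under {E} V still reaches {D,L,Y} ∋ L.
size 2: {E,Y}; under {E,Y} V still reaches {D,L} ∋ L.
V↔L cannot be blocked by any observed set — no back-door set.
No mediator lies on a directed V→…→L path.
Neither criterion identifies P(L|do(V)) in this graph.

P(L|do(V)): not identifiable (no BD/FD set).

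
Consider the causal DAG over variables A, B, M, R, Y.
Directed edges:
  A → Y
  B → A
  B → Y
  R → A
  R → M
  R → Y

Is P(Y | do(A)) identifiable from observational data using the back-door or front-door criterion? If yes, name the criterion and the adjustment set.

desc(A)\{A}={Y}; candidates ⊆ {B,M,R}.
size 0: {}; under {} A still reaches {B,M,R,Y} ∋ Y.
size 1: {B}, {M}, {R}; under {B} A still reaches {M,R,Y} ∋ Y.
{B,R}: A⊥Y given {B,R} in G with A→· removed — back-door holds.
P(Y|do(A)) = Σ_{B,R} P(Y|A,B,R)·P(B,R).

P(Y|do(A)): backdoor, adjust for {B, R}.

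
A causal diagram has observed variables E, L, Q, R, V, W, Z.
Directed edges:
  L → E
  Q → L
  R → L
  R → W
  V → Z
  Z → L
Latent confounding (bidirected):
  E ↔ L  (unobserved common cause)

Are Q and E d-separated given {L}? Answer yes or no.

No — Q and E are d-connected given {L}.

Bayes-Ball from Q | {L} reaches {E,R,V,W,Z}.
E ∈ reach(Q|{L}) ⇒ Q ⊥̸ E | {L}.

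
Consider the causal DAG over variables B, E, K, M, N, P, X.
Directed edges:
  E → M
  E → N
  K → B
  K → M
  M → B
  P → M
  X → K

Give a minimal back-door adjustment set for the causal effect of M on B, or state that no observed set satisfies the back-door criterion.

desc(M)\{M}={B}; candidates ⊆ {E,K,N,P,X}.
size 0: {}; under {} M still reaches {B,E,K,N,P,X} ∋ B.
{K}: M⊥B given {K} in G with M→· removed — back-door holds.

M→B: minimal back-door set {K}.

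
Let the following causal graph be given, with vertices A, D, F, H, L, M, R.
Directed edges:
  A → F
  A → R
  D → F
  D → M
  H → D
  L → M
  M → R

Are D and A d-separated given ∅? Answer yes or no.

Yes — D ⊥ A | ∅.

Bayes-Ball from D | ∅ reaches {F,H,M,R}.
A ∉ reach(D|∅) ⇒ D ⊥ A | ∅.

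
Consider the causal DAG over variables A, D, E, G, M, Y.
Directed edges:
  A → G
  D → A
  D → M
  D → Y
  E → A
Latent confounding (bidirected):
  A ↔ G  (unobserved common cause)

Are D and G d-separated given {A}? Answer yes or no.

No — D and G are d-connected given {A}.

Bayes-Ball from D | {A} reaches {E,G,M,Y}.
G ∈ reach(D|{A}) ⇒ D ⊥̸ G | {A}.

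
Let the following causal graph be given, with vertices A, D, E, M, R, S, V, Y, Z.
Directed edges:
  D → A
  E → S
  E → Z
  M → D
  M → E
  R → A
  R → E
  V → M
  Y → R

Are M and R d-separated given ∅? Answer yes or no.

Yes — M ⊥ R | ∅.

Bayes-Ball from M | ∅ reaches {A,D,E,S,V,Z}.
R ∉ reach(M|∅) ⇒ M ⊥ R | ∅.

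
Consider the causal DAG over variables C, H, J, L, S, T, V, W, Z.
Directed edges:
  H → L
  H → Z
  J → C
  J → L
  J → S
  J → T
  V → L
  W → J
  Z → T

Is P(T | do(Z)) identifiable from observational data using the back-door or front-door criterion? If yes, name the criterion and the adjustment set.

P(T|do(Z)): backdoor, adjust for ∅.

desc(Z)\{Z}={T}; candidates ⊆ {C,H,J,L,S,V,W}.
∅: Z⊥T given ∅ in G with Z→· removed — back-door holds.
P(T|do(Z)) = P(T|Z) — no adjustment needed.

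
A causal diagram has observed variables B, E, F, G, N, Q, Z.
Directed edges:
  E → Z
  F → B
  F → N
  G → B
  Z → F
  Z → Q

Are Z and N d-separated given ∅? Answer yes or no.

No — Z and N are d-connected given ∅.

Bayes-Ball from Z | ∅ reaches {B,E,F,N,Q}.
N ∈ reach(Z|∅) ⇒ Z ⊥̸ N | ∅.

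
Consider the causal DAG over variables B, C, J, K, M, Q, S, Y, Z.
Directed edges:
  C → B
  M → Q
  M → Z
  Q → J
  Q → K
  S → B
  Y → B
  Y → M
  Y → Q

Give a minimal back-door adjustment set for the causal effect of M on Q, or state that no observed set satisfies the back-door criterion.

desc(M)\{M}={J,K,Q,Z}; candidates ⊆ {B,C,S,Y}.
size 0: {}; under {} M still reaches {B,J,K,Q,Y} ∋ Q.
{Y}: M⊥Q given {Y} in G with M→· removed — back-door holds.

M→Q: minimal back-door set {Y}.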